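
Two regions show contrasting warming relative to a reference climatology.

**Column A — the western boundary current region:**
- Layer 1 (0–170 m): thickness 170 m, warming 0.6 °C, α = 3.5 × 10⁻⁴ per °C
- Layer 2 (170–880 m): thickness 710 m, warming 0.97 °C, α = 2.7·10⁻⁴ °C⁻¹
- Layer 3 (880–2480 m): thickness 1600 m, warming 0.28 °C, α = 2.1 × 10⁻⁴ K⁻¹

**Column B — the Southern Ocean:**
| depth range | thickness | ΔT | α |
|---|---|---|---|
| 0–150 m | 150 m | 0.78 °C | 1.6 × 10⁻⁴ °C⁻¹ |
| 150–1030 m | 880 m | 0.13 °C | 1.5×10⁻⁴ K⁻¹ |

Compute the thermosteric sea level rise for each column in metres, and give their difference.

A 0–170 m: 170 × 3.5×10⁻⁴ × 0.6 = 0.03570 m
A 0.97 × 2.7×10⁻⁴ × 710 = 0.185949 m
A 880–2480 m: 1600 × 2.1×10⁻⁴ × 0.28 = 0.09408 m
A total: 0.315729 m
B 0.78 × 150 × 1.6×10⁻⁴ = 0.01872 m
B 0.13 × 880 × 1.5×10⁻⁴ = 0.01716 m
B total: 0.03588 m
Difference: 0.315729 − 0.03588 = 0.279849 m

A: 0.316 m; B: 0.0359 m; difference 0.280 m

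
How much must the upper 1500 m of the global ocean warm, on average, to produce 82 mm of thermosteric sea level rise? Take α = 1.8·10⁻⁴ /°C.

ΔT = Δh/(αH) = 0.082 / (1.8×10⁻⁴ × 1500) ≈ 0.3037 °C

about 0.30 °C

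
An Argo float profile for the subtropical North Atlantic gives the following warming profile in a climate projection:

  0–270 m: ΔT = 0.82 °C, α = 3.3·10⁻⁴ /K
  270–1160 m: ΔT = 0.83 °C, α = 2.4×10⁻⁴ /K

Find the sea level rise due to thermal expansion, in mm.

250 mm of thermosteric rise

Layer 1: 0.82 × 270 × 3.3×10⁻⁴ = 0.073062 m
890 × 0.83 × 2.4×10⁻⁴ = 0.177288 m
Δh = 0.073062 + 0.177288 = 0.25035 m ≈ 250 mm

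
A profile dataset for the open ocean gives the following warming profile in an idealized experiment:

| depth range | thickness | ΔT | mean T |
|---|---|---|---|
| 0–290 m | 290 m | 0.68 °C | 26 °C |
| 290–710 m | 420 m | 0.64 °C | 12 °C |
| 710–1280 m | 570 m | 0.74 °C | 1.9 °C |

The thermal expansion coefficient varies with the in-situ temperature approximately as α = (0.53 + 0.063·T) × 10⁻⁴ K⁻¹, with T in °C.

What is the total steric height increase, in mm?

Layer 1: α = (0.53 + 0.063×26)×10⁻⁴ = 2.168×10⁻⁴ K⁻¹
Layer 2: α = (0.53 + 0.063×12)×10⁻⁴ = 1.286×10⁻⁴ K⁻¹
Layer 3: α = (0.53 + 0.063×1.9)×10⁻⁴ = 0.6497×10⁻⁴ K⁻¹
0.68 × 2.168×10⁻⁴ × 290 = 0.04275296 m
1.286×10⁻⁴ × 0.64 × 420 = 0.03456768 m
710–1280 m: 0.74 × 0.6497×10⁻⁴ × 570 = 0.027404346 m
Δh = 0.04275296 + 0.03456768 + 0.027404346 = 0.104724986 m

105 mm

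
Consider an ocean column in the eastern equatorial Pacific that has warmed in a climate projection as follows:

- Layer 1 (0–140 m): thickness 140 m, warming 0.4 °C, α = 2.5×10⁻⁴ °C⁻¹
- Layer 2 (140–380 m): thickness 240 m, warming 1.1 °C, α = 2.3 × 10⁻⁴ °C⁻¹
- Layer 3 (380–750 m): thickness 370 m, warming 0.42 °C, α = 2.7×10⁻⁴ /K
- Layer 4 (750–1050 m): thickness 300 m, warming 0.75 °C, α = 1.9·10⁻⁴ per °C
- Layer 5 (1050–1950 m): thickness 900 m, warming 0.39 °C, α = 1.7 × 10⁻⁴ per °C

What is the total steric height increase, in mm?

219 mm

Layer 1: 140 × 0.4 × 2.5×10⁻⁴ = 0.01400 m
Layer 2: 2.3×10⁻⁴ × 240 × 1.1 = 0.06072 m
380–750 m: 0.42 × 370 × 2.7×10⁻⁴ = 0.041958 m
1.9×10⁻⁴ × 300 × 0.75 = 0.04275 m
Layer 5: 1.7×10⁻⁴ × 0.39 × 900 = 0.05967 m
Δh = 0.01400 + 0.06072 + 0.041958 + 0.04275 + 0.05967 = 0.219098 m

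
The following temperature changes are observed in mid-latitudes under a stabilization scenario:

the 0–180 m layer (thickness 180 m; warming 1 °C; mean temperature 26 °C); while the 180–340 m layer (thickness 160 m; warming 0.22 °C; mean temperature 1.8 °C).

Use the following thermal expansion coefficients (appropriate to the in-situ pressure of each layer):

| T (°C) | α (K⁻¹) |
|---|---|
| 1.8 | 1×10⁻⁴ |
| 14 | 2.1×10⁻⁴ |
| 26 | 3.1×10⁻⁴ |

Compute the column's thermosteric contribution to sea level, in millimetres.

59.3 mm

Layer 1 at 26 °C → α = 3.1×10⁻⁴ K⁻¹
Layer 2 at 1.8 °C → α = 1×10⁻⁴ K⁻¹
0–180 m: 3.1×10⁻⁴ × 1 × 180 = 0.05580 m
Layer 2: 1×10⁻⁴ × 160 × 0.22 = 0.00352 m
Δh = 0.05580 + 0.00352 = 0.05932 m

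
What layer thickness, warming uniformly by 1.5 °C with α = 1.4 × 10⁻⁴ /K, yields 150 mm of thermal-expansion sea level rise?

714 m

H = Δh/(αΔT) = 0.15 / (1.4×10⁻⁴ × 1.5) ≈ 714.3 m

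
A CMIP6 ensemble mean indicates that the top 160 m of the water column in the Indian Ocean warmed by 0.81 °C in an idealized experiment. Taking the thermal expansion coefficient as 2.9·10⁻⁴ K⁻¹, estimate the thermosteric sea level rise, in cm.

Δh = αΔT·H = 2.9×10⁻⁴ × 0.81 × 160 = 0.037584 m

3.76 cm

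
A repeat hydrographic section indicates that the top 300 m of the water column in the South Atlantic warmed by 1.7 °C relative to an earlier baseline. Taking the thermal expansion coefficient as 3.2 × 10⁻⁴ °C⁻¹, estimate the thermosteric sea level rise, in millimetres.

Δh = αΔT·H = 3.2×10⁻⁴ × 1.7 × 300 = 0.16320 m

163 mm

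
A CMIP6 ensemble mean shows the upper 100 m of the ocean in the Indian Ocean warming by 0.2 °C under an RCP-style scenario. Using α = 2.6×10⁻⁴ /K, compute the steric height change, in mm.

Δh = 5.20 mm

Δh = αΔT·H = 2.6×10⁻⁴ × 0.2 × 100 = 0.00520 m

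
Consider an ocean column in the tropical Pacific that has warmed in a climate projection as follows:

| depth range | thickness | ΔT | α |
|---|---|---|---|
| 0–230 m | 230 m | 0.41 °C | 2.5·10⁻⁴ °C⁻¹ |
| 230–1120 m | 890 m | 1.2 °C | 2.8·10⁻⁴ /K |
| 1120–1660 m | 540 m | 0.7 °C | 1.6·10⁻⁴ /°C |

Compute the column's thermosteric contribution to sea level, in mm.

Layer 1: 0.41 × 230 × 2.5×10⁻⁴ = 0.023575 m
230–1120 m: 1.2 × 890 × 2.8×10⁻⁴ = 0.29904 m
1120–1660 m: 540 × 1.6×10⁻⁴ × 0.7 = 0.06048 m
Δh = 0.023575 + 0.29904 + 0.06048 = 0.383095 m ≈ 383 mm

383 mm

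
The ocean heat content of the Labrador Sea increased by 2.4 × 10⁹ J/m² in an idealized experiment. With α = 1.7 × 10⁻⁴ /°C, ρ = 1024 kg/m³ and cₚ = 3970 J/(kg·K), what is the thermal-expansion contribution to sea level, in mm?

100 mm of thermosteric rise

Δh = αQ/(ρcₚ) = 1.7×10⁻⁴ × 2.4×10⁹ / (1024 × 3970) ≈ 0.10036 m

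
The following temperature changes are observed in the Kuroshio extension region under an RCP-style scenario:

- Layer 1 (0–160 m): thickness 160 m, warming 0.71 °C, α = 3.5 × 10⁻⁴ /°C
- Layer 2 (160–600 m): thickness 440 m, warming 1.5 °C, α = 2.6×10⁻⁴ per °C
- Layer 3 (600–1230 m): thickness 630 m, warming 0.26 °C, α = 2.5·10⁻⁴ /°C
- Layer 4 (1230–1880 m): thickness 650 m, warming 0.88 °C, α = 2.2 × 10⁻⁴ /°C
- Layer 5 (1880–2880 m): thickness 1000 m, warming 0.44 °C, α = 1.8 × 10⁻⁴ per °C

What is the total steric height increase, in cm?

about 45.7 cm

Layer 1: 3.5×10⁻⁴ × 160 × 0.71 = 0.03976 m
Layer 2: 2.6×10⁻⁴ × 440 × 1.5 = 0.17160 m
600–1230 m: 2.5×10⁻⁴ × 630 × 0.26 = 0.04095 m
Layer 4: 0.88 × 650 × 2.2×10⁻⁴ = 0.12584 m
Layer 5: 0.44 × 1000 × 1.8×10⁻⁴ = 0.07920 m
Δh = 0.03976 + 0.17160 + 0.04095 + 0.12584 + 0.07920 = 0.45735 m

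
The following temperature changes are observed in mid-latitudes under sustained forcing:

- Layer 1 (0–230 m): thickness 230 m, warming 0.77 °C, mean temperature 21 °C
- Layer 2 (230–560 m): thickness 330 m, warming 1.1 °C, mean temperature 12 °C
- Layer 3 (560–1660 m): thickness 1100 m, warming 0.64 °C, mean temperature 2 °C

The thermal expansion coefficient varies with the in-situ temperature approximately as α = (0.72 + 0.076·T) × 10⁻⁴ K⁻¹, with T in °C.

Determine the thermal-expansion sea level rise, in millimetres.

Layer 1: α = (0.72 + 0.076×21)×10⁻⁴ = 2.316×10⁻⁴ K⁻¹
Layer 2: α = (0.72 + 0.076×12)×10⁻⁴ = 1.632×10⁻⁴ K⁻¹
Layer 3: α = (0.72 + 0.076×2)×10⁻⁴ = 0.872×10⁻⁴ K⁻¹
0–230 m: 0.77 × 2.316×10⁻⁴ × 230 = 0.04101636 m
1.1 × 1.632×10⁻⁴ × 330 = 0.0592416 m
Layer 3: 1100 × 0.64 × 0.872×10⁻⁴ = 0.0613888 m
Δh = 0.04101636 + 0.0592416 + 0.0613888 = 0.16164676 m

160 mm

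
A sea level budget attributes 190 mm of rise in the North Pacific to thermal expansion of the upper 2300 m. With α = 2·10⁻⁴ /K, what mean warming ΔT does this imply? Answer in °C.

about 0.413 °C

ΔT = Δh/(αH) = 0.19 / (2×10⁻⁴ × 2300) ≈ 0.4130 °C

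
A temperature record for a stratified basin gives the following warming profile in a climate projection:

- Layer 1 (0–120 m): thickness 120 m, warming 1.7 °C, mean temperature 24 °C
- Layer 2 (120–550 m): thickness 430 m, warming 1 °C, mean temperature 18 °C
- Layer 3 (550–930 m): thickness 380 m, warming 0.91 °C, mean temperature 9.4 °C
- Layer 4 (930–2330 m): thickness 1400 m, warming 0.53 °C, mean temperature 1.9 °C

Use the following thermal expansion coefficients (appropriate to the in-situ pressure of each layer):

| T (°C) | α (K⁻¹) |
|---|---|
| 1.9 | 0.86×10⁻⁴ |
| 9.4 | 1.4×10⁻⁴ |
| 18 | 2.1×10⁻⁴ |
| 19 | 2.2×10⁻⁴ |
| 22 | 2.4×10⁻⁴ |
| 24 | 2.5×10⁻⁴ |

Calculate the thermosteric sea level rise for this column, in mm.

Layer 1 at 24 °C → α = 2.5×10⁻⁴ K⁻¹
Layer 2 at 18 °C → α = 2.1×10⁻⁴ K⁻¹
Layer 3 at 9.4 °C → α = 1.4×10⁻⁴ K⁻¹
Layer 4 at 1.9 °C → α = 0.86×10⁻⁴ K⁻¹
Layer 1: 2.5×10⁻⁴ × 1.7 × 120 = 0.05100 m
Layer 2: 430 × 2.1×10⁻⁴ × 1 = 0.09030 m
380 × 0.91 × 1.4×10⁻⁴ = 0.048412 m
930–2330 m: 0.53 × 0.86×10⁻⁴ × 1400 = 0.063812 m
Δh = 0.05100 + 0.09030 + 0.048412 + 0.063812 = 0.253524 m ≈ 250 mm

Δh ≈ 250 mm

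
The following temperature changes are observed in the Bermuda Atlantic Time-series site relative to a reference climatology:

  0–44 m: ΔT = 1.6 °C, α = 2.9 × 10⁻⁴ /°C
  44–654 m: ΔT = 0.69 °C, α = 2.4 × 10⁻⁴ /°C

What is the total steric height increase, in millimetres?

0–44 m: 44 × 1.6 × 2.9×10⁻⁴ = 0.020416 m
Layer 2: 0.69 × 2.4×10⁻⁴ × 610 = 0.101016 m
Δh = 0.020416 + 0.101016 = 0.121432 m ≈ 121 mm

Δh = 121 mm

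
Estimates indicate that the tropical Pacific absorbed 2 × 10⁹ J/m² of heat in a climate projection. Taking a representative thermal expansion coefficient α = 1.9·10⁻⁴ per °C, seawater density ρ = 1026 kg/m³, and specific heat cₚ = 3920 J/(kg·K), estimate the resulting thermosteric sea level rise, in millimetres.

94.5 mm of thermosteric rise

Δh = αQ/(ρcₚ) = 1.9×10⁻⁴ × 2×10⁹ / (1026 × 3920) ≈ 0.094482 m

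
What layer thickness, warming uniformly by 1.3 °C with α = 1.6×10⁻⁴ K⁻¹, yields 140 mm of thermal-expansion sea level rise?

H = Δh/(αΔT) = 0.14 / (1.6×10⁻⁴ × 1.3) ≈ 673.1 m

673 m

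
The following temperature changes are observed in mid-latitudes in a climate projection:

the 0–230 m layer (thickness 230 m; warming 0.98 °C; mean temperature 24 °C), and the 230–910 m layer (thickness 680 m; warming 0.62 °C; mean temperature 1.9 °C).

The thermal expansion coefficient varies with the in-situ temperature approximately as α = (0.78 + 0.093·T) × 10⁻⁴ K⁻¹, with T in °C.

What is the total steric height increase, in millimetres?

about 110 mm

Layer 1: α = (0.78 + 0.093×24)×10⁻⁴ = 3.012×10⁻⁴ K⁻¹
Layer 2: α = (0.78 + 0.093×1.9)×10⁻⁴ = 0.9567×10⁻⁴ K⁻¹
0–230 m: 230 × 0.98 × 3.012×10⁻⁴ = 0.06789048 m
Layer 2: 680 × 0.9567×10⁻⁴ × 0.62 = 0.040334472 m
Δh = 0.06789048 + 0.040334472 = 0.108224952 m ≈ 110 mm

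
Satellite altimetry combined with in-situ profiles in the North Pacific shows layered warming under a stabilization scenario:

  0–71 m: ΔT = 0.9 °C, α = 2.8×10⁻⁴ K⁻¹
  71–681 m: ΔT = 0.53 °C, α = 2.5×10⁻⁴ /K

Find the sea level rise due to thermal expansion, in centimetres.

Δh = 9.87 cm

0–71 m: 0.9 × 71 × 2.8×10⁻⁴ = 0.017892 m
2.5×10⁻⁴ × 0.53 × 610 = 0.080825 m
Δh = 0.017892 + 0.080825 = 0.098717 m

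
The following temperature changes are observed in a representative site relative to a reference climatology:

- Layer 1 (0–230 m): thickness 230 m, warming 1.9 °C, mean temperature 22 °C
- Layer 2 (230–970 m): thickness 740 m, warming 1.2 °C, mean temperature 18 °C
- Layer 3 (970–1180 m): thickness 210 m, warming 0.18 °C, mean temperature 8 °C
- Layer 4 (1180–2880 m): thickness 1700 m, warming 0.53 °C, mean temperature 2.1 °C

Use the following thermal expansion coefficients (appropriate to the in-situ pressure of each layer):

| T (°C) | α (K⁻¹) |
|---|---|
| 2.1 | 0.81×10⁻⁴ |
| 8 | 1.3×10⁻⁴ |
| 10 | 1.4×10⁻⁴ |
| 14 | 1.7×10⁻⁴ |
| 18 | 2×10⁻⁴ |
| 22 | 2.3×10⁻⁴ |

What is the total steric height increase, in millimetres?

Δh = 356 mm

Layer 1 at 22 °C → α = 2.3×10⁻⁴ K⁻¹
Layer 2 at 18 °C → α = 2×10⁻⁴ K⁻¹
Layer 3 at 8 °C → α = 1.3×10⁻⁴ K⁻¹
Layer 4 at 2.1 °C → α = 0.81×10⁻⁴ K⁻¹
2.3×10⁻⁴ × 230 × 1.9 = 0.10051 m
230–970 m: 1.2 × 2×10⁻⁴ × 740 = 0.17760 m
Layer 3: 210 × 1.3×10⁻⁴ × 0.18 = 0.004914 m
0.53 × 1700 × 0.81×10⁻⁴ = 0.072981 m
Δh = 0.10051 + 0.17760 + 0.004914 + 0.072981 = 0.356005 m ≈ 356 mm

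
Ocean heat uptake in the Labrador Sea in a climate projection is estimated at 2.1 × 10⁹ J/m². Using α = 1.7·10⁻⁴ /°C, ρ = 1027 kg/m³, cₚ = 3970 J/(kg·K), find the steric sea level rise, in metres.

Δh = αQ/(ρcₚ) = 1.7×10⁻⁴ × 2.1×10⁹ / (1027 × 3970) ≈ 0.08756 m

Δh ≈ 0.088 m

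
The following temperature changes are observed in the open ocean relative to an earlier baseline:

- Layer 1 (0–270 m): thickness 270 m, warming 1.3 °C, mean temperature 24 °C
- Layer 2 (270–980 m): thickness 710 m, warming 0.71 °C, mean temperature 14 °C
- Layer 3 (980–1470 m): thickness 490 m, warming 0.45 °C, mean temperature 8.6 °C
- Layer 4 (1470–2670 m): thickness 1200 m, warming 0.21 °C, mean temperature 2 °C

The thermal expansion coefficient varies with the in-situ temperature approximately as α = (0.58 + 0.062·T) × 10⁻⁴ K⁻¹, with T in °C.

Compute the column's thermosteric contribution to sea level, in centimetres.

about 18.8 cm

Layer 1: α = (0.58 + 0.062×24)×10⁻⁴ = 2.068×10⁻⁴ K⁻¹
Layer 2: α = (0.58 + 0.062×14)×10⁻⁴ = 1.448×10⁻⁴ K⁻¹
Layer 3: α = (0.58 + 0.062×8.6)×10⁻⁴ = 1.1132×10⁻⁴ K⁻¹
Layer 4: α = (0.58 + 0.062×2)×10⁻⁴ = 0.704×10⁻⁴ K⁻¹
2.068×10⁻⁴ × 270 × 1.3 = 0.0725868 m
270–980 m: 1.448×10⁻⁴ × 710 × 0.71 = 0.07299368 m
Layer 3: 1.1132×10⁻⁴ × 490 × 0.45 = 0.02454606 m
0.21 × 1200 × 0.704×10⁻⁴ = 0.0177408 m
Δh = 0.0725868 + 0.07299368 + 0.02454606 + 0.0177408 = 0.18786734 m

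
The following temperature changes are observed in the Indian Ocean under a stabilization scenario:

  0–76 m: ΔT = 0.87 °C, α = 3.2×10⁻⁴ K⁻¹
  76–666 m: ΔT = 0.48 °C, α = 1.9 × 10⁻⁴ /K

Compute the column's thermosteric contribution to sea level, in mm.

0.87 × 3.2×10⁻⁴ × 76 = 0.0211584 m
0.48 × 590 × 1.9×10⁻⁴ = 0.053808 m
Δh = 0.0211584 + 0.053808 = 0.0749664 m

Δh = 75.0 mm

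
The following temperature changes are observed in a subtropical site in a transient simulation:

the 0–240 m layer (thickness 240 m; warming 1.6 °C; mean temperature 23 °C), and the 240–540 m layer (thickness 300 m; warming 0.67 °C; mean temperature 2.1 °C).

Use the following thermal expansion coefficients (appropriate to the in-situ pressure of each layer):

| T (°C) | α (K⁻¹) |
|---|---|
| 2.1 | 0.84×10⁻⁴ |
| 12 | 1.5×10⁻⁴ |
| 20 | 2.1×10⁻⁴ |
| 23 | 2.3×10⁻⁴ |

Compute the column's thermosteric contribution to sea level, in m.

Layer 1 at 23 °C → α = 2.3×10⁻⁴ K⁻¹
Layer 2 at 2.1 °C → α = 0.84×10⁻⁴ K⁻¹
0–240 m: 1.6 × 2.3×10⁻⁴ × 240 = 0.08832 m
240–540 m: 0.67 × 0.84×10⁻⁴ × 300 = 0.016884 m
Δh = 0.08832 + 0.016884 = 0.105204 m ≈ 0.11 m

Δh ≈ 0.11 m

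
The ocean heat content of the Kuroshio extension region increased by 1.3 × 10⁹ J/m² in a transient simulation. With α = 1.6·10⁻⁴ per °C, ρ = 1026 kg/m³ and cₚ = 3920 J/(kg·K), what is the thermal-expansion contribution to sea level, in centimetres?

5.17 cm of thermosteric rise

Δh = αQ/(ρcₚ) = 1.6×10⁻⁴ × 1.3×10⁹ / (1026 × 3920) ≈ 0.051717 m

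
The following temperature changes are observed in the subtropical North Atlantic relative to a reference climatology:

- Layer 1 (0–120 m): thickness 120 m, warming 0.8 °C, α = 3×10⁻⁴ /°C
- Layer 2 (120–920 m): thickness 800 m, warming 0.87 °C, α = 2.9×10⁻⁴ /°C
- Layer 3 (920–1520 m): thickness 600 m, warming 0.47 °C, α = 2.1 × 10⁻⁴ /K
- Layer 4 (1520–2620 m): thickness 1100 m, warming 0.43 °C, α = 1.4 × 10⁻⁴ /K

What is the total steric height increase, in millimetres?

356 mm of thermosteric rise

120 × 3×10⁻⁴ × 0.8 = 0.02880 m
120–920 m: 2.9×10⁻⁴ × 800 × 0.87 = 0.20184 m
2.1×10⁻⁴ × 600 × 0.47 = 0.05922 m
0.43 × 1.4×10⁻⁴ × 1100 = 0.06622 m
Δh = 0.02880 + 0.20184 + 0.05922 + 0.06622 = 0.35608 m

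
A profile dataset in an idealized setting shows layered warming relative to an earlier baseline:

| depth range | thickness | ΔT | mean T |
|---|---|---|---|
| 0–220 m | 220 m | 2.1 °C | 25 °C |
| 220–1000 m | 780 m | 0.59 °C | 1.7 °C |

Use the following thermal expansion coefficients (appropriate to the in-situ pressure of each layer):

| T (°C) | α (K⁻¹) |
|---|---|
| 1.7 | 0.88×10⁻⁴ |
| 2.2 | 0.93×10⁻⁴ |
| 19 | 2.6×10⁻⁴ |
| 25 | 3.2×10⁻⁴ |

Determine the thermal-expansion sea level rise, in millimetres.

about 190 mm

Layer 1 at 25 °C → α = 3.2×10⁻⁴ K⁻¹
Layer 2 at 1.7 °C → α = 0.88×10⁻⁴ K⁻¹
2.1 × 220 × 3.2×10⁻⁴ = 0.14784 m
0.59 × 780 × 0.88×10⁻⁴ = 0.0404976 m
Δh = 0.14784 + 0.0404976 = 0.1883376 m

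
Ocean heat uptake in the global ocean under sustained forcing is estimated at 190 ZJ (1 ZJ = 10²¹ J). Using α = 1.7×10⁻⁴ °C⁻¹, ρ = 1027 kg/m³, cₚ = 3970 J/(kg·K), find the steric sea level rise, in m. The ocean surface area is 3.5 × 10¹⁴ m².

Δh = 0.0226 m

Per unit area: Q = 190×10²¹ / (3.5×10¹⁴) ≈ 5.429×10⁸ J/m²
Δh = αQ/(ρcₚ) = 1.7×10⁻⁴ × 5.429×10⁸ / (1027 × 3970) ≈ 0.022636 m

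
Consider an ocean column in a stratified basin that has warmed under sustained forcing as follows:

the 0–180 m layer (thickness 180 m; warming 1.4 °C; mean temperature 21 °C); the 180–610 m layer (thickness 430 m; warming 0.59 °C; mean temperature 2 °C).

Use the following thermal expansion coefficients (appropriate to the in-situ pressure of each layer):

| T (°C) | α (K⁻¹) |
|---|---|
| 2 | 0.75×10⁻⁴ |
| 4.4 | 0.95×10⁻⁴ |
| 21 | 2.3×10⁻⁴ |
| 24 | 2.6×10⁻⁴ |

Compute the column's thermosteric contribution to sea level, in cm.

7.70 cm

Layer 1 at 21 °C → α = 2.3×10⁻⁴ K⁻¹
Layer 2 at 2 °C → α = 0.75×10⁻⁴ K⁻¹
Layer 1: 180 × 2.3×10⁻⁴ × 1.4 = 0.05796 m
180–610 m: 430 × 0.59 × 0.75×10⁻⁴ = 0.0190275 m
Δh = 0.05796 + 0.0190275 = 0.0769875 m ≈ 7.70 cm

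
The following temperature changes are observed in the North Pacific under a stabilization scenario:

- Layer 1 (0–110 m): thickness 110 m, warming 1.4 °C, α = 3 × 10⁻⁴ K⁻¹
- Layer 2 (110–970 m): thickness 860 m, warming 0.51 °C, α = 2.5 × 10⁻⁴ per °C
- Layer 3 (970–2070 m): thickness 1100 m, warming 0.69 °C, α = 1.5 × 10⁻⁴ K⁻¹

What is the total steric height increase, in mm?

270 mm of thermosteric rise

Layer 1: 3×10⁻⁴ × 110 × 1.4 = 0.04620 m
Layer 2: 2.5×10⁻⁴ × 0.51 × 860 = 0.10965 m
970–2070 m: 0.69 × 1.5×10⁻⁴ × 1100 = 0.11385 m
Δh = 0.04620 + 0.10965 + 0.11385 = 0.26970 m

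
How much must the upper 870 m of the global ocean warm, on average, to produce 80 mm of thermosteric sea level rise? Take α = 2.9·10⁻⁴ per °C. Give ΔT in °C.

ΔT ≈ 0.317 °C

ΔT = Δh/(αH) = 0.08 / (2.9×10⁻⁴ × 870) ≈ 0.3171 °C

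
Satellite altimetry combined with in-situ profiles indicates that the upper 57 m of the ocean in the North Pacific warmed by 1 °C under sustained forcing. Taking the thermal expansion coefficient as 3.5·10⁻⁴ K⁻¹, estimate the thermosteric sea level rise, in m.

Δh = 0.0200 m

Δh = αΔT·H = 3.5×10⁻⁴ × 1 × 57 = 0.01995 m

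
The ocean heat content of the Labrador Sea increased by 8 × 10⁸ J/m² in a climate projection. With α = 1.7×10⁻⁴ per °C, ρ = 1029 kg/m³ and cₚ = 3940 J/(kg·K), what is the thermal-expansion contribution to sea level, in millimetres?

Δh = αQ/(ρcₚ) = 1.7×10⁻⁴ × 8×10⁸ / (1029 × 3940) ≈ 0.033545 m

Δh = 33.5 mm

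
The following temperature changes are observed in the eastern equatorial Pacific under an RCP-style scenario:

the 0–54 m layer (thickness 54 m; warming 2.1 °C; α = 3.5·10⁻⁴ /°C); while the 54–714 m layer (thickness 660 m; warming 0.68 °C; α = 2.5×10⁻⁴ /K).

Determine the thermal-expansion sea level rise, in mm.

152 mm of thermosteric rise

0–54 m: 3.5×10⁻⁴ × 2.1 × 54 = 0.03969 m
54–714 m: 0.68 × 660 × 2.5×10⁻⁴ = 0.11220 m
Δh = 0.03969 + 0.11220 = 0.15189 m ≈ 152 mm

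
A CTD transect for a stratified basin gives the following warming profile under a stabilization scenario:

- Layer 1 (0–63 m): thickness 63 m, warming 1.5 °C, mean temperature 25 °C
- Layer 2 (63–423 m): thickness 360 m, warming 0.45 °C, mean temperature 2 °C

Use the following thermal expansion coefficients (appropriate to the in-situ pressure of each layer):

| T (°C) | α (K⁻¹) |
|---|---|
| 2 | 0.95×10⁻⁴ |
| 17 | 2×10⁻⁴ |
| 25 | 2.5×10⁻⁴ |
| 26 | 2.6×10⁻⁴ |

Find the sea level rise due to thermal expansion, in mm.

Δh ≈ 39 mm

Layer 1 at 25 °C → α = 2.5×10⁻⁴ K⁻¹
Layer 2 at 2 °C → α = 0.95×10⁻⁴ K⁻¹
2.5×10⁻⁴ × 1.5 × 63 = 0.023625 m
Layer 2: 0.45 × 360 × 0.95×10⁻⁴ = 0.01539 m
Δh = 0.023625 + 0.01539 = 0.039015 m ≈ 39 mm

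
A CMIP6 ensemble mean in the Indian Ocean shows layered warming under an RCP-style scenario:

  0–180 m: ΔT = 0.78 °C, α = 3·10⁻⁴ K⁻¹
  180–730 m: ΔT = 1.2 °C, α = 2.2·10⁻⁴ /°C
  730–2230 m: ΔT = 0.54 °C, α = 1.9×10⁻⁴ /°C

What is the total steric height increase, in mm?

180 × 0.78 × 3×10⁻⁴ = 0.04212 m
Layer 2: 550 × 2.2×10⁻⁴ × 1.2 = 0.14520 m
730–2230 m: 1500 × 0.54 × 1.9×10⁻⁴ = 0.15390 m
Δh = 0.04212 + 0.14520 + 0.15390 = 0.34122 m

about 340 mm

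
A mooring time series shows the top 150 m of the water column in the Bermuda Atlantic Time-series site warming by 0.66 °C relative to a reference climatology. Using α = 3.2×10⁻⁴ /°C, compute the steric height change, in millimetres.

31.7 mm

Δh = αΔT·H = 3.2×10⁻⁴ × 0.66 × 150 = 0.03168 m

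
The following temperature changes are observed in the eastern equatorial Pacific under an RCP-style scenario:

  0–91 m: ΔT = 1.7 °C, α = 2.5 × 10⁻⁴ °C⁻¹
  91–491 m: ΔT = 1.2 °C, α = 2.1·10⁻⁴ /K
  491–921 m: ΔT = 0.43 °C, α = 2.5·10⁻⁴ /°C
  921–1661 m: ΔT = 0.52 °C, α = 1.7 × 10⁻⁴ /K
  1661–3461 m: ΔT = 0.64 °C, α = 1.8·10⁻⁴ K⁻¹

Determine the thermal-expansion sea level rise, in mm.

Layer 1: 2.5×10⁻⁴ × 1.7 × 91 = 0.038675 m
91–491 m: 1.2 × 400 × 2.1×10⁻⁴ = 0.10080 m
0.43 × 430 × 2.5×10⁻⁴ = 0.046225 m
921–1661 m: 740 × 1.7×10⁻⁴ × 0.52 = 0.065416 m
Layer 5: 1.8×10⁻⁴ × 0.64 × 1800 = 0.20736 m
Δh = 0.038675 + 0.10080 + 0.046225 + 0.065416 + 0.20736 = 0.458476 m

Δh ≈ 458 mm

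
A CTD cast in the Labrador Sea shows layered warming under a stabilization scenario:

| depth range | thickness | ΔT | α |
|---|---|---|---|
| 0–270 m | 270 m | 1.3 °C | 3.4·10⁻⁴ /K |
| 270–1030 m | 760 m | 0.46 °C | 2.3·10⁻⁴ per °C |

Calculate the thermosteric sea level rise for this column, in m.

1.3 × 3.4×10⁻⁴ × 270 = 0.11934 m
0.46 × 760 × 2.3×10⁻⁴ = 0.080408 m
Δh = 0.11934 + 0.080408 = 0.199748 m ≈ 0.200 m

0.200 m of thermosteric rise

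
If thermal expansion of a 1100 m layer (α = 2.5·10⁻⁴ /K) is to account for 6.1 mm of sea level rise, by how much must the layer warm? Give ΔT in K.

ΔT = Δh/(αH) = 0.0061 / (2.5×10⁻⁴ × 1100) ≈ 0.02218 K

about 0.0222 K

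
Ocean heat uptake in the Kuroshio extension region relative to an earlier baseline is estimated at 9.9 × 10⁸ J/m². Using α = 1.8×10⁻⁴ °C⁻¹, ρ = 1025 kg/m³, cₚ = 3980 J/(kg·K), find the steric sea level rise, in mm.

Δh ≈ 43.7 mm

Δh = αQ/(ρcₚ) = 1.8×10⁻⁴ × 9.9×10⁸ / (1025 × 3980) ≈ 0.043682 m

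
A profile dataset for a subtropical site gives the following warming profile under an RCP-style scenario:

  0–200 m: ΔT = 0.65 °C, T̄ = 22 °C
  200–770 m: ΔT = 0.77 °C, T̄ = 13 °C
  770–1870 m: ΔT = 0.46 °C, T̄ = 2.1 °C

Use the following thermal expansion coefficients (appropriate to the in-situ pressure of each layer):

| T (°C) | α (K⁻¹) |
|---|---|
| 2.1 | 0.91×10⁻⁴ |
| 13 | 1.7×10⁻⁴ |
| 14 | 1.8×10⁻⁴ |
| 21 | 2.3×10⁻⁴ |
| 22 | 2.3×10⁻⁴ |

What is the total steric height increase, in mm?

151 mm of thermosteric rise

Layer 1 at 22 °C → α = 2.3×10⁻⁴ K⁻¹
Layer 2 at 13 °C → α = 1.7×10⁻⁴ K⁻¹
Layer 3 at 2.1 °C → α = 0.91×10⁻⁴ K⁻¹
200 × 2.3×10⁻⁴ × 0.65 = 0.02990 m
0.77 × 1.7×10⁻⁴ × 570 = 0.074613 m
0.91×10⁻⁴ × 1100 × 0.46 = 0.046046 m
Δh = 0.02990 + 0.074613 + 0.046046 = 0.150559 m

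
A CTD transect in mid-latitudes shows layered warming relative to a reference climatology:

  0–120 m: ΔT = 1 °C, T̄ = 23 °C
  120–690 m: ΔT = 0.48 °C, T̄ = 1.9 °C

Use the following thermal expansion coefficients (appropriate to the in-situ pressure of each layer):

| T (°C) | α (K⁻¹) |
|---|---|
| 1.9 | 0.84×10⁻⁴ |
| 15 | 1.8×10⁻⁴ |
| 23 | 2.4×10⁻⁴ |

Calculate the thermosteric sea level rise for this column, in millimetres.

Layer 1 at 23 °C → α = 2.4×10⁻⁴ K⁻¹
Layer 2 at 1.9 °C → α = 0.84×10⁻⁴ K⁻¹
Layer 1: 1 × 2.4×10⁻⁴ × 120 = 0.02880 m
0.48 × 0.84×10⁻⁴ × 570 = 0.0229824 m
Δh = 0.02880 + 0.0229824 = 0.0517824 m

51.8 mm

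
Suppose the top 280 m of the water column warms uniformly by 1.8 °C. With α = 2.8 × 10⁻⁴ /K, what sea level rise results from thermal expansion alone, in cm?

Δh = αΔT·H = 2.8×10⁻⁴ × 1.8 × 280 = 0.14112 m

14 cm of thermosteric rise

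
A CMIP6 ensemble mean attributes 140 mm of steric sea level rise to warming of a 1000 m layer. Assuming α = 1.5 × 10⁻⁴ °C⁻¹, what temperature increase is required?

ΔT = Δh/(αH) = 0.14 / (1.5×10⁻⁴ × 1000) ≈ 0.9333 K

ΔT ≈ 0.93 K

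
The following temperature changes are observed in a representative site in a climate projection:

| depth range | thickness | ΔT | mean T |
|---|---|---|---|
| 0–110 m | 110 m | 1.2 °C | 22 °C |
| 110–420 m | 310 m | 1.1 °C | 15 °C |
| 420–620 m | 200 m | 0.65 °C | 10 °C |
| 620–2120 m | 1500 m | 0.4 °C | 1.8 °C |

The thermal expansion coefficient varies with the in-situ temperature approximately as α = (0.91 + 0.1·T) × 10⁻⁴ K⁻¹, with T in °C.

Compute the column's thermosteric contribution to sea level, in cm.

Layer 1: α = (0.91 + 0.1×22)×10⁻⁴ = 3.11×10⁻⁴ K⁻¹
Layer 2: α = (0.91 + 0.1×15)×10⁻⁴ = 2.41×10⁻⁴ K⁻¹
Layer 3: α = (0.91 + 0.1×10)×10⁻⁴ = 1.91×10⁻⁴ K⁻¹
Layer 4: α = (0.91 + 0.1×1.8)×10⁻⁴ = 1.09×10⁻⁴ K⁻¹
0–110 m: 110 × 3.11×10⁻⁴ × 1.2 = 0.041052 m
2.41×10⁻⁴ × 310 × 1.1 = 0.082181 m
1.91×10⁻⁴ × 0.65 × 200 = 0.02483 m
1500 × 0.4 × 1.09×10⁻⁴ = 0.06540 m
Δh = 0.041052 + 0.082181 + 0.02483 + 0.06540 = 0.213463 m ≈ 21.3 cm

about 21.3 cm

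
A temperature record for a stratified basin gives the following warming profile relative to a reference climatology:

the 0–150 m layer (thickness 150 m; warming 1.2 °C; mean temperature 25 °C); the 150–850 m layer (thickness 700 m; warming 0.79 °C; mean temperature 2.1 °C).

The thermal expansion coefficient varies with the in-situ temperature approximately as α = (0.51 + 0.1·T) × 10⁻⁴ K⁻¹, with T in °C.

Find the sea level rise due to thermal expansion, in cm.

Layer 1: α = (0.51 + 0.1×25)×10⁻⁴ = 3.01×10⁻⁴ K⁻¹
Layer 2: α = (0.51 + 0.1×2.1)×10⁻⁴ = 0.72×10⁻⁴ K⁻¹
3.01×10⁻⁴ × 1.2 × 150 = 0.05418 m
0.79 × 700 × 0.72×10⁻⁴ = 0.039816 m
Δh = 0.05418 + 0.039816 = 0.093996 m ≈ 9.40 cm

Δh ≈ 9.40 cm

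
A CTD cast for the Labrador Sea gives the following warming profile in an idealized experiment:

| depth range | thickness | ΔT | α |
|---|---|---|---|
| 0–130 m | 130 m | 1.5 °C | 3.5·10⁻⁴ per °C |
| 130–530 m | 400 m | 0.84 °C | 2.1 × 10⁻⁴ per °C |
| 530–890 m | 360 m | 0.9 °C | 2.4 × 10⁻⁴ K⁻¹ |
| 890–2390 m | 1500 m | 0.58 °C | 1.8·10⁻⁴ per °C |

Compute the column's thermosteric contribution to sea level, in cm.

about 37.3 cm

3.5×10⁻⁴ × 130 × 1.5 = 0.06825 m
130–530 m: 0.84 × 2.1×10⁻⁴ × 400 = 0.07056 m
530–890 m: 360 × 2.4×10⁻⁴ × 0.9 = 0.07776 m
1.8×10⁻⁴ × 1500 × 0.58 = 0.15660 m
Δh = 0.06825 + 0.07056 + 0.07776 + 0.15660 = 0.37317 m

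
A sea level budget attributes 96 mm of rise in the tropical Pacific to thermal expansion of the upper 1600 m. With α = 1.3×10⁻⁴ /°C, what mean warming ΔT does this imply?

ΔT = Δh/(αH) = 0.096 / (1.3×10⁻⁴ × 1600) ≈ 0.4615 °C

about 0.462 °C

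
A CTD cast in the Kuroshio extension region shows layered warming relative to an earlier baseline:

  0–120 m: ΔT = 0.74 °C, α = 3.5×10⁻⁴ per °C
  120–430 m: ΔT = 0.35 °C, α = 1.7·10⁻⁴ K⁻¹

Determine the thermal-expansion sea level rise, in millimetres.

120 × 3.5×10⁻⁴ × 0.74 = 0.03108 m
310 × 0.35 × 1.7×10⁻⁴ = 0.018445 m
Δh = 0.03108 + 0.018445 = 0.049525 m

49.5 mm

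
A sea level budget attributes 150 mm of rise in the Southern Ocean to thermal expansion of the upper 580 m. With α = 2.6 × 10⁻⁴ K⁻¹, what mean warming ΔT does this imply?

0.995 °C

ΔT = Δh/(αH) = 0.15 / (2.6×10⁻⁴ × 580) ≈ 0.9947 °C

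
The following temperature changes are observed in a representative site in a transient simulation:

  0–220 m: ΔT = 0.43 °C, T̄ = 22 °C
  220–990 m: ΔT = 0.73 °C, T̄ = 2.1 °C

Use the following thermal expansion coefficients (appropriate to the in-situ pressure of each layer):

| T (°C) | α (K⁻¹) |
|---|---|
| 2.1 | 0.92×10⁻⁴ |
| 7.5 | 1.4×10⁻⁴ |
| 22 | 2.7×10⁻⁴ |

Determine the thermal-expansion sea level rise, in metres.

0.0773 m

Layer 1 at 22 °C → α = 2.7×10⁻⁴ K⁻¹
Layer 2 at 2.1 °C → α = 0.92×10⁻⁴ K⁻¹
0–220 m: 220 × 0.43 × 2.7×10⁻⁴ = 0.025542 m
0.73 × 770 × 0.92×10⁻⁴ = 0.0517132 m
Δh = 0.025542 + 0.0517132 = 0.0772552 m ≈ 0.0773 m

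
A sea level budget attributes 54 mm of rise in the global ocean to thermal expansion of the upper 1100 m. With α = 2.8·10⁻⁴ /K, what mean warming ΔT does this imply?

ΔT = Δh/(αH) = 0.054 / (2.8×10⁻⁴ × 1100) ≈ 0.1753 °C

0.175 °C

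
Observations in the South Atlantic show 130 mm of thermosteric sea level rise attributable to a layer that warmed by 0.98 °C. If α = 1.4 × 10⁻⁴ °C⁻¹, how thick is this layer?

948 m

H = Δh/(αΔT) = 0.13 / (1.4×10⁻⁴ × 0.98) ≈ 947.5 m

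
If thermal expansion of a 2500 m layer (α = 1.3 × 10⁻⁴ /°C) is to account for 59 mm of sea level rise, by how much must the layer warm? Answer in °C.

about 0.182 °C

ΔT = Δh/(αH) = 0.059 / (1.3×10⁻⁴ × 2500) ≈ 0.1815 °C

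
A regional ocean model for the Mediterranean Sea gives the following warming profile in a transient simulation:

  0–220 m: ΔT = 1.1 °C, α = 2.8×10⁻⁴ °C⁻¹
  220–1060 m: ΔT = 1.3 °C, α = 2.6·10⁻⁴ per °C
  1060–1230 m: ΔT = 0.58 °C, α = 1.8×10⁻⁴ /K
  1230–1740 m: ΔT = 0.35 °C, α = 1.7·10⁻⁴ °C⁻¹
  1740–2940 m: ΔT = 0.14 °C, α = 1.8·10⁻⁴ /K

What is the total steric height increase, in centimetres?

1.1 × 220 × 2.8×10⁻⁴ = 0.06776 m
Layer 2: 2.6×10⁻⁴ × 840 × 1.3 = 0.28392 m
1.8×10⁻⁴ × 0.58 × 170 = 0.017748 m
1.7×10⁻⁴ × 510 × 0.35 = 0.030345 m
Layer 5: 1.8×10⁻⁴ × 1200 × 0.14 = 0.03024 m
Δh = 0.06776 + 0.28392 + 0.017748 + 0.030345 + 0.03024 = 0.430013 m

Δh = 43 cm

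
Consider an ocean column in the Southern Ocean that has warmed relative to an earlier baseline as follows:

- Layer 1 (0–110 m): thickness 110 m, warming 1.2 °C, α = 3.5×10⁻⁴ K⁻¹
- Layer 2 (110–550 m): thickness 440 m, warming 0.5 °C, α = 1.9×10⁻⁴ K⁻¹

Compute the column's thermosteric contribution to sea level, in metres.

Δh ≈ 0.0880 m

3.5×10⁻⁴ × 1.2 × 110 = 0.04620 m
110–550 m: 0.5 × 440 × 1.9×10⁻⁴ = 0.04180 m
Δh = 0.04620 + 0.04180 = 0.08800 m ≈ 0.0880 m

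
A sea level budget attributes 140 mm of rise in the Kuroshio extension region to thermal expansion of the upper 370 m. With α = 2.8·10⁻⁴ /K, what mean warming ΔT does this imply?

ΔT = Δh/(αH) = 0.14 / (2.8×10⁻⁴ × 370) ≈ 1.351 °C

about 1.4 °C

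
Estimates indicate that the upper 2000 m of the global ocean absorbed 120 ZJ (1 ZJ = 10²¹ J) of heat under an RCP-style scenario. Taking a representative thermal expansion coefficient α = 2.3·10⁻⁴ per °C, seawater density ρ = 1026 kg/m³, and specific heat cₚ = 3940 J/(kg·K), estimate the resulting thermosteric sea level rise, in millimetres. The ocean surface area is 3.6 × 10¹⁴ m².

Δh = 19.0 mm

Per unit area: Q = 120×10²¹ / (3.6×10¹⁴) ≈ 3.333×10⁸ J/m²
Δh = αQ/(ρcₚ) = 2.3×10⁻⁴ × 3.333×10⁸ / (1026 × 3940) ≈ 0.018964 m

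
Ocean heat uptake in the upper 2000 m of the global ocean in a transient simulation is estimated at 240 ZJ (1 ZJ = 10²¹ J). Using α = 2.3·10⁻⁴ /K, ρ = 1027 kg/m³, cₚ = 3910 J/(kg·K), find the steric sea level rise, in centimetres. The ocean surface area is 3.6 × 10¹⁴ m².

Per unit area: Q = 240×10²¹ / (3.6×10¹⁴) ≈ 6.667×10⁸ J/m²
Δh = αQ/(ρcₚ) = 2.3×10⁻⁴ × 6.667×10⁸ / (1027 × 3910) ≈ 0.038187 m

about 3.82 cm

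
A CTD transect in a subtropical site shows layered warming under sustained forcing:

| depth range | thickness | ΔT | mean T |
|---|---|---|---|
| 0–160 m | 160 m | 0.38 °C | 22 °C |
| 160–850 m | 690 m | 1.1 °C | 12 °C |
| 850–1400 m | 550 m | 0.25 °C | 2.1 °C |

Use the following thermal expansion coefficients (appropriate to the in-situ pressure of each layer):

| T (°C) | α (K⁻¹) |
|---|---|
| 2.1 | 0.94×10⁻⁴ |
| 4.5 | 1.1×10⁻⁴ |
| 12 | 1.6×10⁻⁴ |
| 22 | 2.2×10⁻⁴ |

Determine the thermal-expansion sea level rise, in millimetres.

Layer 1 at 22 °C → α = 2.2×10⁻⁴ K⁻¹
Layer 2 at 12 °C → α = 1.6×10⁻⁴ K⁻¹
Layer 3 at 2.1 °C → α = 0.94×10⁻⁴ K⁻¹
Layer 1: 160 × 2.2×10⁻⁴ × 0.38 = 0.013376 m
1.1 × 690 × 1.6×10⁻⁴ = 0.12144 m
Layer 3: 0.25 × 550 × 0.94×10⁻⁴ = 0.012925 m
Δh = 0.013376 + 0.12144 + 0.012925 = 0.147741 m ≈ 150 mm

Δh = 150 mm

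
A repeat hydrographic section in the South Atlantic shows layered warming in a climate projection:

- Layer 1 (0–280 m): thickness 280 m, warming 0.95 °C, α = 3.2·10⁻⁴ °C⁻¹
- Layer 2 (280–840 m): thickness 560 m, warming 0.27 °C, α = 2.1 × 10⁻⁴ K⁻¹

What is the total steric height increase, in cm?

11.7 cm of thermosteric rise

280 × 0.95 × 3.2×10⁻⁴ = 0.08512 m
560 × 0.27 × 2.1×10⁻⁴ = 0.031752 m
Δh = 0.08512 + 0.031752 = 0.116872 m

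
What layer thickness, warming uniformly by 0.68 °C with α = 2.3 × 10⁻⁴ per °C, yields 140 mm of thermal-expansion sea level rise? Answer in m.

900 m

H = Δh/(αΔT) = 0.14 / (2.3×10⁻⁴ × 0.68) ≈ 895.1 m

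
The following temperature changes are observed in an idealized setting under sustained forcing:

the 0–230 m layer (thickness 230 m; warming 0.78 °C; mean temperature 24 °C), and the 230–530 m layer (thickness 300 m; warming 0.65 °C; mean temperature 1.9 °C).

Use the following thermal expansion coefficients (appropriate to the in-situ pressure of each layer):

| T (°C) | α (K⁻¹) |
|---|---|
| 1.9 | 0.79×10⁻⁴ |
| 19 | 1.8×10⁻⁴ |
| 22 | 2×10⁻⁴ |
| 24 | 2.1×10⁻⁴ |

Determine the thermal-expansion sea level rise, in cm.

Layer 1 at 24 °C → α = 2.1×10⁻⁴ K⁻¹
Layer 2 at 1.9 °C → α = 0.79×10⁻⁴ K⁻¹
0–230 m: 230 × 2.1×10⁻⁴ × 0.78 = 0.037674 m
300 × 0.79×10⁻⁴ × 0.65 = 0.015405 m
Δh = 0.037674 + 0.015405 = 0.053079 m

about 5.31 cm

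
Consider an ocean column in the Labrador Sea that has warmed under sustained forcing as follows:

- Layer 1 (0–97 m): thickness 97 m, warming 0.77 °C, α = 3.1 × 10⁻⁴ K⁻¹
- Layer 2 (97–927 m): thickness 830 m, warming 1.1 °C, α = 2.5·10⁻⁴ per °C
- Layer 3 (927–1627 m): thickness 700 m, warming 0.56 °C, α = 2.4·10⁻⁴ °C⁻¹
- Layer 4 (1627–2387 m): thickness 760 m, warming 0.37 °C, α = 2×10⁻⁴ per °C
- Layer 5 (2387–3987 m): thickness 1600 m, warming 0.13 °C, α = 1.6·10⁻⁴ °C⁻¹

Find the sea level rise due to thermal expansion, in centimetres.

44 cm

0.77 × 97 × 3.1×10⁻⁴ = 0.0231539 m
Layer 2: 2.5×10⁻⁴ × 830 × 1.1 = 0.22825 m
927–1627 m: 0.56 × 2.4×10⁻⁴ × 700 = 0.09408 m
760 × 0.37 × 2×10⁻⁴ = 0.05624 m
Layer 5: 1.6×10⁻⁴ × 0.13 × 1600 = 0.03328 m
Δh = 0.0231539 + 0.22825 + 0.09408 + 0.05624 + 0.03328 = 0.4350039 m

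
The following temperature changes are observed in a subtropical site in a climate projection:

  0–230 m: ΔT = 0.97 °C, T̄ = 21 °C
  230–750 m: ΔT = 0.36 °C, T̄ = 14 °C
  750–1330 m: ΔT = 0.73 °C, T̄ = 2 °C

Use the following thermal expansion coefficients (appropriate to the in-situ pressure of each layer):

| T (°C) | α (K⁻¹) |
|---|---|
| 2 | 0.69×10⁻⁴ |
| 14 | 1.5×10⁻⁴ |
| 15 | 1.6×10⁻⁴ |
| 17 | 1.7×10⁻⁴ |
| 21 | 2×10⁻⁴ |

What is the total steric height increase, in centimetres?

Layer 1 at 21 °C → α = 2×10⁻⁴ K⁻¹
Layer 2 at 14 °C → α = 1.5×10⁻⁴ K⁻¹
Layer 3 at 2 °C → α = 0.69×10⁻⁴ K⁻¹
0–230 m: 230 × 0.97 × 2×10⁻⁴ = 0.04462 m
Layer 2: 1.5×10⁻⁴ × 520 × 0.36 = 0.02808 m
Layer 3: 0.73 × 580 × 0.69×10⁻⁴ = 0.0292146 m
Δh = 0.04462 + 0.02808 + 0.0292146 = 0.1019146 m

Δh = 10.2 cm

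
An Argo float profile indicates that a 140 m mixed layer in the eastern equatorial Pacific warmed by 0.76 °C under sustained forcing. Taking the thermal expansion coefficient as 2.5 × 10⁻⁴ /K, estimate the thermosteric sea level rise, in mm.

Δh = αΔT·H = 2.5×10⁻⁴ × 0.76 × 140 = 0.02660 m

Δh ≈ 26.6 mm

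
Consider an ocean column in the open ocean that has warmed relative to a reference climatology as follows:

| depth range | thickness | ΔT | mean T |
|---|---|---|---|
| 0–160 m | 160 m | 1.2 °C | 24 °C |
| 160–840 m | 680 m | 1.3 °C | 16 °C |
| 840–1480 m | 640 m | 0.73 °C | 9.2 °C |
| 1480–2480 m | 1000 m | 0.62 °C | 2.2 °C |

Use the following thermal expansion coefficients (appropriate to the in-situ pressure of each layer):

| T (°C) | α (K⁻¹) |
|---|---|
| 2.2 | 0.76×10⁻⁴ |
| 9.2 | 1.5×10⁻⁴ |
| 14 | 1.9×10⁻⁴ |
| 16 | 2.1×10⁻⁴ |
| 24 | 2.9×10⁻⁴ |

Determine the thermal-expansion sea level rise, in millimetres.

about 359 mm

Layer 1 at 24 °C → α = 2.9×10⁻⁴ K⁻¹
Layer 2 at 16 °C → α = 2.1×10⁻⁴ K⁻¹
Layer 3 at 9.2 °C → α = 1.5×10⁻⁴ K⁻¹
Layer 4 at 2.2 °C → α = 0.76×10⁻⁴ K⁻¹
0–160 m: 160 × 1.2 × 2.9×10⁻⁴ = 0.05568 m
160–840 m: 2.1×10⁻⁴ × 680 × 1.3 = 0.18564 m
840–1480 m: 0.73 × 640 × 1.5×10⁻⁴ = 0.07008 m
Layer 4: 0.62 × 1000 × 0.76×10⁻⁴ = 0.04712 m
Δh = 0.05568 + 0.18564 + 0.07008 + 0.04712 = 0.35852 m ≈ 359 mm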